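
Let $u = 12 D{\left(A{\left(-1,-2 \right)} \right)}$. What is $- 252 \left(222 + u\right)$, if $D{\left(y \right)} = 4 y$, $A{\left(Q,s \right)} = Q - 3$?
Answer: $-7560$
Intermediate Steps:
$A{\left(Q,s \right)} = -3 + Q$
$u = -192$ ($u = 12 \cdot 4 \left(-3 - 1\right) = 12 \cdot 4 \left(-4\right) = 12 \left(-16\right) = -192$)
$- 252 \left(222 + u\right) = - 252 \left(222 - 192\right) = \left(-252\right) 30 = -7560$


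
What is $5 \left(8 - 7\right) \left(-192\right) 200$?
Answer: $-192000$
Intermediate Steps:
$5 \left(8 - 7\right) \left(-192\right) 200 = 5 \cdot 1 \left(-192\right) 200 = 5 \left(-192\right) 200 = \left(-960\right) 200 = -192000$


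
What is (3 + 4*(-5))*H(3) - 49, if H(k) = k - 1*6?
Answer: 2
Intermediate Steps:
H(k) = -6 + k (H(k) = k - 6 = -6 + k)
(3 + 4*(-5))*H(3) - 49 = (3 + 4*(-5))*(-6 + 3) - 49 = (3 - 20)*(-3) - 49 = -17*(-3) - 49 = 51 - 49 = 2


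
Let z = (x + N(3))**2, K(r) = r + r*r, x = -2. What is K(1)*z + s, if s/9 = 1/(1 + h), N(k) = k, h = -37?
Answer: 7/4 ≈ 1.7500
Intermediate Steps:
K(r) = r + r**2
s = -1/4 (s = 9/(1 - 37) = 9/(-36) = 9*(-1/36) = -1/4 ≈ -0.25000)
z = 1 (z = (-2 + 3)**2 = 1**2 = 1)
K(1)*z + s = (1*(1 + 1))*1 - 1/4 = (1*2)*1 - 1/4 = 2*1 - 1/4 = 2 - 1/4 = 7/4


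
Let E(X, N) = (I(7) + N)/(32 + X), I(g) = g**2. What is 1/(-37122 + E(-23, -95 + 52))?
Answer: -3/111364 ≈ -2.6939e-5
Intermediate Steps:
E(X, N) = (49 + N)/(32 + X) (E(X, N) = (7**2 + N)/(32 + X) = (49 + N)/(32 + X))
1/(-37122 + E(-23, -95 + 52)) = 1/(-37122 + (49 + (-95 + 52))/(32 - 23)) = 1/(-37122 + (49 - 43)/9) = 1/(-37122 + (1/9)*6) = 1/(-37122 + 2/3) = 1/(-111364/3) = -3/111364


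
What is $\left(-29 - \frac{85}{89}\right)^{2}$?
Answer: $\frac{7107556}{7921} \approx 897.31$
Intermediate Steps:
$\left(-29 - \frac{85}{89}\right)^{2} = \left(- \frac{2666}{89}\right)^{2} = \frac{7107556}{7921}$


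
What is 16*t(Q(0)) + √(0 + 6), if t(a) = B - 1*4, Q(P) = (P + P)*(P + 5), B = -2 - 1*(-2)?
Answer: -64 + √6 ≈ -61.551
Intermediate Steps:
B = 0 (B = -2 + 2 = 0)
Q(P) = 2*P*(5 + P) (Q(P) = (2*P)*(5 + P) = 2*P*(5 + P))
t(a) = -4 (t(a) = 0 - 1*4 = 0 - 4 = -4)
16*t(Q(0)) + √(0 + 6) = 16*(-4) + √(0 + 6) = -64 + √6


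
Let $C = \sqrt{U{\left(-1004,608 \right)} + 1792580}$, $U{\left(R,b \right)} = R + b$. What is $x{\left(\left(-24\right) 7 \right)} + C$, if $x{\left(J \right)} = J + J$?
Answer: $-336 + 2 \sqrt{448046} \approx 1002.7$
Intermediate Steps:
$x{\left(J \right)} = 2 J$
$C = 2 \sqrt{448046}$ ($C = \sqrt{\left(-1004 + 608\right) + 1792580} = \sqrt{-396 + 1792580} = \sqrt{1792184} = 2 \sqrt{448046} \approx 1338.7$)
$x{\left(\left(-24\right) 7 \right)} + C = 2 \left(\left(-24\right) 7\right) + 2 \sqrt{448046} = 2 \left(-168\right) + 2 \sqrt{448046} = -336 + 2 \sqrt{448046}$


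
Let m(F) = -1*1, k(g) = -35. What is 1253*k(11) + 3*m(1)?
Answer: -43858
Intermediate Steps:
m(F) = -1
1253*k(11) + 3*m(1) = 1253*(-35) + 3*(-1) = -43855 - 3 = -43858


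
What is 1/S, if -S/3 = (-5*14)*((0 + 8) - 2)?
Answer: 1/1260 ≈ 0.00079365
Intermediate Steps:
S = 1260 (S = -3*(-5*14)*((0 + 8) - 2) = -(-210)*(8 - 2) = -(-210)*6 = -3*(-420) = 1260)
1/S = 1/1260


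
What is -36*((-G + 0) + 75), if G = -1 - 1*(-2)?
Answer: -2664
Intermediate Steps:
G = 1 (G = -1 + 2 = 1)
-36*((-G + 0) + 75) = -36*((-1*1 + 0) + 75) = -36*((-1 + 0) + 75) = -36*(-1 + 75) = -36*74 = -2664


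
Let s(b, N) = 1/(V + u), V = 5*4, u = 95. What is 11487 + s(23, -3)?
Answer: 1321006/115 ≈ 11487.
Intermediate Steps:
V = 20
s(b, N) = 1/115 (s(b, N) = 1/(20 + 95) = 1/115)
11487 + s(23, -3) = 11487 + 1/115 = 1321006/115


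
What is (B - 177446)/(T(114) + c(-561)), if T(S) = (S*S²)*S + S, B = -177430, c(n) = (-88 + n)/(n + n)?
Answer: -36197352/17227405319 ≈ -0.0021011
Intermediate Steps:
c(n) = (-88 + n)/(2*n) (c(n) = (-88 + n)/((2*n)) = (-88 + n)*(1/(2*n)) = (-88 + n)/(2*n))
T(S) = S + S⁴ (T(S) = S³*S + S = S⁴ + S = S + S⁴)
(B - 177446)/(T(114) + c(-561)) = (-177430 - 177446)/((114 + 114⁴) + (½)*(-88 - 561)/(-561)) = -354876/((114 + 168896016) + (½)*(-1/561)*(-649)) = -354876/(168896130 + 59/102) = -354876/17227405319/102 = -354876*102/17227405319 = -36197352/17227405319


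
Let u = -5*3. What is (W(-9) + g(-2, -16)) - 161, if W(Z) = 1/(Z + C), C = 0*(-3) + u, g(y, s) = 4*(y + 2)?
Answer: -3865/24 ≈ -161.04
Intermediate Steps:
u = -15
g(y, s) = 8 + 4*y (g(y, s) = 4*(2 + y) = 8 + 4*y)
C = -15 (C = 0*(-3) - 15 = 0 - 15 = -15)
W(Z) = 1/(-15 + Z) (W(Z) = 1/(Z - 15) = 1/(-15 + Z))
(W(-9) + g(-2, -16)) - 161 = (1/(-15 - 9) + (8 + 4*(-2))) - 161 = (1/(-24) + (8 - 8)) - 161 = (-1/24 + 0) - 161 = -1/24 - 161 = -3865/24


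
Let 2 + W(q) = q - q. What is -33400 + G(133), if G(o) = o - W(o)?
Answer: -33265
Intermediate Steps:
W(q) = -2 (W(q) = -2 + (q - q) = -2 + 0 = -2)
G(o) = 2 + o (G(o) = o - 1*(-2) = o + 2 = 2 + o)
-33400 + G(133) = -33400 + (2 + 133) = -33400 + 135 = -33265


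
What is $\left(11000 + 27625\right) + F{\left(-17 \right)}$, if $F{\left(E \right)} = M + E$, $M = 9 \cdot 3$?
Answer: $38635$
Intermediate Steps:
$M = 27$
$F{\left(E \right)} = 27 + E$
$\left(11000 + 27625\right) + F{\left(-17 \right)} = \left(11000 + 27625\right) + \left(27 - 17\right) = 38625 + 10 = 38635$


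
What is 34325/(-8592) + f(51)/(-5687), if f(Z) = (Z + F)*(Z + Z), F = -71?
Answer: -177678595/48862704 ≈ -3.6363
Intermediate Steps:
f(Z) = 2*Z*(-71 + Z) (f(Z) = (Z - 71)*(Z + Z) = (-71 + Z)*(2*Z) = 2*Z*(-71 + Z))
34325/(-8592) + f(51)/(-5687) = 34325/(-8592) + (2*51*(-71 + 51))/(-5687) = 34325*(-1/8592) + (2*51*(-20))*(-1/5687) = -34325/8592 - 2040*(-1/5687) = -34325/8592 + 2040/5687 = -177678595/48862704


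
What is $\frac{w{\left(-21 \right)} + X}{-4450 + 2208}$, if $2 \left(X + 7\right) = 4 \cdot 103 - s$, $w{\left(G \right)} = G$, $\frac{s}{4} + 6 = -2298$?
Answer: $- \frac{2393}{1121} \approx -2.1347$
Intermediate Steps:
$s = -9216$ ($s = -24 + 4 \left(-2298\right) = -24 - 9192 = -9216$)
$X = 4807$ ($X = -7 + \frac{4 \cdot 103 - -9216}{2} = -7 + \frac{412 + 9216}{2} = -7 + \frac{1}{2} \cdot 9628 = -7 + 4814 = 4807$)
$\frac{w{\left(-21 \right)} + X}{-4450 + 2208} = \frac{-21 + 4807}{-4450 + 2208} = \frac{4786}{-2242} = 4786 \left(- \frac{1}{2242}\right) = - \frac{2393}{1121}$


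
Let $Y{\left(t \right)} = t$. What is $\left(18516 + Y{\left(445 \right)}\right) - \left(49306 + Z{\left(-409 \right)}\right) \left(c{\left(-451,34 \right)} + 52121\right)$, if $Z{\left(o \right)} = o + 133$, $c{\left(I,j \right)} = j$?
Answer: $-2557140689$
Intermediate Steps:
$Z{\left(o \right)} = 133 + o$
$\left(18516 + Y{\left(445 \right)}\right) - \left(49306 + Z{\left(-409 \right)}\right) \left(c{\left(-451,34 \right)} + 52121\right) = \left(18516 + 445\right) - \left(49306 + \left(133 - 409\right)\right) \left(34 + 52121\right) = 18961 - \left(49306 - 276\right) 52155 = 18961 - 49030 \cdot 52155 = 18961 - 2557159650 = -2557140689$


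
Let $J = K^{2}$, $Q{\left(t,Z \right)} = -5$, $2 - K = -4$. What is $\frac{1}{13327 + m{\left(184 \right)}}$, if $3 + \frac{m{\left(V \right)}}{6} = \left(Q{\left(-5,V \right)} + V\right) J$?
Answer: $\frac{1}{51973} \approx 1.9241 \cdot 10^{-5}$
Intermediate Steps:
$K = 6$ ($K = 2 - -4 = 2 + 4 = 6$)
$J = 36$ ($J = 6^{2} = 36$)
$m{\left(V \right)} = -1098 + 216 V$ ($m{\left(V \right)} = -18 + 6 \left(-5 + V\right) 36 = -18 + 6 \left(-180 + 36 V\right) = -18 + \left(-1080 + 216 V\right) = -1098 + 216 V$)
$\frac{1}{13327 + m{\left(184 \right)}} = \frac{1}{13327 + \left(-1098 + 216 \cdot 184\right)} = \frac{1}{13327 + \left(-1098 + 39744\right)} = \frac{1}{13327 + 38646} = \frac{1}{51973}$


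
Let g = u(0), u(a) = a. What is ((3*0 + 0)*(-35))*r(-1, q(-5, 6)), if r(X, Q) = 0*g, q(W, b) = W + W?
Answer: 0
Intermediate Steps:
q(W, b) = 2*W
g = 0
r(X, Q) = 0 (r(X, Q) = 0*0 = 0)
((3*0 + 0)*(-35))*r(-1, q(-5, 6)) = ((3*0 + 0)*(-35))*0 = ((0 + 0)*(-35))*0 = (0*(-35))*0 = 0*0 = 0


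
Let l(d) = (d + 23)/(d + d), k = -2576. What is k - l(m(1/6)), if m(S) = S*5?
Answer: -25903/10 ≈ -2590.3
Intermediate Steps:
m(S) = 5*S
l(d) = (23 + d)/(2*d) (l(d) = (23 + d)/((2*d)) = (23 + d)*(1/(2*d)) = (23 + d)/(2*d))
k - l(m(1/6)) = -2576 - (23 + 5/6)/(2*(5/6)) = -2576 - (23 + 5*(⅙))/(2*(5*(⅙))) = -2576 - (23 + ⅚)/(2*⅚) = -2576 - 6*143/(2*5*6) = -2576 - 1*143/10 = -2576 - 143/10 = -25903/10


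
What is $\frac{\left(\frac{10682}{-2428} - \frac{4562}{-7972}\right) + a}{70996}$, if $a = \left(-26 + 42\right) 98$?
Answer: $\frac{1892259545}{85887481996} \approx 0.022032$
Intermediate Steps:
$a = 1568$ ($a = 16 \cdot 98 = 1568$)
$\frac{\left(\frac{10682}{-2428} - \frac{4562}{-7972}\right) + a}{70996} = \frac{\left(\frac{10682}{-2428} - \frac{4562}{-7972}\right) + 1568}{70996} = \left(\left(10682 \left(- \frac{1}{2428}\right) - - \frac{2281}{3986}\right) + 1568\right) \frac{1}{70996} = \left(\left(- \frac{5341}{1214} + \frac{2281}{3986}\right) + 1568\right) \frac{1}{70996} = \left(- \frac{4630023}{1209751} + 1568\right) \frac{1}{70996} = \frac{1892259545}{1209751} \cdot \frac{1}{70996} = \frac{1892259545}{85887481996}$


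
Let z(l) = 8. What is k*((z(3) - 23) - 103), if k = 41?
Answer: -4838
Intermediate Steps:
k*((z(3) - 23) - 103) = 41*((8 - 23) - 103) = 41*(-15 - 103) = 41*(-118) = -4838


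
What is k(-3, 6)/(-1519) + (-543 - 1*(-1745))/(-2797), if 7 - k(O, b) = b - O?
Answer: -1820244/4248643 ≈ -0.42843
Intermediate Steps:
k(O, b) = 7 + O - b (k(O, b) = 7 - (b - O) = 7 + (O - b) = 7 + O - b)
k(-3, 6)/(-1519) + (-543 - 1*(-1745))/(-2797) = (7 - 3 - 1*6)/(-1519) + (-543 - 1*(-1745))/(-2797) = (7 - 3 - 6)*(-1/1519) + (-543 + 1745)*(-1/2797) = -2*(-1/1519) + 1202*(-1/2797) = 2/1519 - 1202/2797 = -1820244/4248643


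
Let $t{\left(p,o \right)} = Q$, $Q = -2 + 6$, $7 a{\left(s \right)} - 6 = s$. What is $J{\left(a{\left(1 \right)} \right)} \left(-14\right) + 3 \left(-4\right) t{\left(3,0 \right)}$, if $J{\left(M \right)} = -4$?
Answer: $8$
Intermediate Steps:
$a{\left(s \right)} = \frac{6}{7} + \frac{s}{7}$
$Q = 4$
$t{\left(p,o \right)} = 4$
$J{\left(a{\left(1 \right)} \right)} \left(-14\right) + 3 \left(-4\right) t{\left(3,0 \right)} = \left(-4\right) \left(-14\right) + 3 \left(-4\right) 4 = 56 - 48 = 8$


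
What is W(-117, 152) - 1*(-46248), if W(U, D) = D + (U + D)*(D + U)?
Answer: 47625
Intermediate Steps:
W(U, D) = D + (D + U)² (W(U, D) = D + (D + U)*(D + U) = D + (D + U)²)
W(-117, 152) - 1*(-46248) = (152 + (152 - 117)²) - 1*(-46248) = (152 + 35²) + 46248 = (152 + 1225) + 46248 = 1377 + 46248 = 47625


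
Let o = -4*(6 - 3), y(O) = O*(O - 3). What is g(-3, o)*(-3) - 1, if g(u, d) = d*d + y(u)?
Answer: -487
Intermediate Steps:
y(O) = O*(-3 + O)
o = -12 (o = -4*3 = -12)
g(u, d) = d² + u*(-3 + u) (g(u, d) = d*d + u*(-3 + u) = d² + u*(-3 + u))
g(-3, o)*(-3) - 1 = ((-12)² - 3*(-3 - 3))*(-3) - 1 = (144 - 3*(-6))*(-3) - 1 = (144 + 18)*(-3) - 1 = 162*(-3) - 1 = -486 - 1 = -487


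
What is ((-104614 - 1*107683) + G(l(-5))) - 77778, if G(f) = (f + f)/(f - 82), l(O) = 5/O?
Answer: -24076223/83 ≈ -2.9008e+5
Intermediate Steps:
G(f) = 2*f/(-82 + f) (G(f) = (2*f)/(-82 + f) = 2*f/(-82 + f))
((-104614 - 1*107683) + G(l(-5))) - 77778 = ((-104614 - 1*107683) + 2*(5/(-5))/(-82 + 5/(-5))) - 77778 = ((-104614 - 107683) + 2*(5*(-⅕))/(-82 + 5*(-⅕))) - 77778 = (-212297 + 2*(-1)/(-82 - 1)) - 77778 = (-212297 + 2*(-1)/(-83)) - 77778 = (-212297 + 2*(-1)*(-1/83)) - 77778 = (-212297 + 2/83) - 77778 = -17620649/83 - 77778 = -24076223/83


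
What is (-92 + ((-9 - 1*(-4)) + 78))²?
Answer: 361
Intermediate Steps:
(-92 + ((-9 - 1*(-4)) + 78))² = (-92 + ((-9 + 4) + 78))² = (-92 + (-5 + 78))² = (-92 + 73)² = (-19)² = 361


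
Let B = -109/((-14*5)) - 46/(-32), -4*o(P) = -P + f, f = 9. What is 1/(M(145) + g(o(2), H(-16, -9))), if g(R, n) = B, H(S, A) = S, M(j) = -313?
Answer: -560/173603 ≈ -0.0032258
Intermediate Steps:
o(P) = -9/4 + P/4 (o(P) = -(-P + 9)/4 = -(9 - P)/4 = -9/4 + P/4)
B = 1677/560 (B = -109/(-70) - 46*(-1/32) = -109*(-1/70) + 23/16 = 109/70 + 23/16 = 1677/560 ≈ 2.9946)
g(R, n) = 1677/560
1/(M(145) + g(o(2), H(-16, -9))) = 1/(-313 + 1677/560) = 1/(-173603/560) = -560/173603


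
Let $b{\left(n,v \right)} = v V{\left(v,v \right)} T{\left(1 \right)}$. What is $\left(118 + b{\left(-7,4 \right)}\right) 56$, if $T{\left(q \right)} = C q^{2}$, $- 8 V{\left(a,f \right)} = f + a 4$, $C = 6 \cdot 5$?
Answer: $-10192$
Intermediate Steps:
$C = 30$
$V{\left(a,f \right)} = - \frac{a}{2} - \frac{f}{8}$ ($V{\left(a,f \right)} = - \frac{f + a 4}{8} = - \frac{f + 4 a}{8} = - \frac{a}{2} - \frac{f}{8}$)
$T{\left(q \right)} = 30 q^{2}$
$b{\left(n,v \right)} = - \frac{75 v^{2}}{4}$ ($b{\left(n,v \right)} = v \left(- \frac{v}{2} - \frac{v}{8}\right) 30 \cdot 1^{2} = v \left(- \frac{5 v}{8}\right) 30 \cdot 1 = - \frac{5 v^{2}}{8} \cdot 30 = - \frac{75 v^{2}}{4}$)
$\left(118 + b{\left(-7,4 \right)}\right) 56 = \left(118 - \frac{75 \cdot 4^{2}}{4}\right) 56 = \left(118 - 300\right) 56 = \left(-182\right) 56 = -10192$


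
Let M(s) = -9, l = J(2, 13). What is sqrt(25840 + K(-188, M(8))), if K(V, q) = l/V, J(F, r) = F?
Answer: sqrt(228322146)/94 ≈ 160.75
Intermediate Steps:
l = 2
K(V, q) = 2/V
sqrt(25840 + K(-188, M(8))) = sqrt(25840 + 2/(-188)) = sqrt(25840 + 2*(-1/188)) = sqrt(25840 - 1/94) = sqrt(2428959/94) = sqrt(228322146)/94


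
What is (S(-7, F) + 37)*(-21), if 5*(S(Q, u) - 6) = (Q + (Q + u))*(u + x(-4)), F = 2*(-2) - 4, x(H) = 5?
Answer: -5901/5 ≈ -1180.2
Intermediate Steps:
F = -8 (F = -4 - 4 = -8)
S(Q, u) = 6 + (5 + u)*(u + 2*Q)/5 (S(Q, u) = 6 + ((Q + (Q + u))*(u + 5))/5 = 6 + ((u + 2*Q)*(5 + u))/5 = 6 + ((5 + u)*(u + 2*Q))/5 = 6 + (5 + u)*(u + 2*Q)/5)
(S(-7, F) + 37)*(-21) = ((6 - 8 + 2*(-7) + (⅕)*(-8)² + (⅖)*(-7)*(-8)) + 37)*(-21) = ((6 - 8 - 14 + (⅕)*64 + 112/5) + 37)*(-21) = ((6 - 8 - 14 + 64/5 + 112/5) + 37)*(-21) = (96/5 + 37)*(-21) = (281/5)*(-21) = -5901/5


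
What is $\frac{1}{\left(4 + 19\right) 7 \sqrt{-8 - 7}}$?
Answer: $- \frac{i \sqrt{15}}{2415} \approx - 0.0016037 i$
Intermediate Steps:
$\frac{1}{\left(4 + 19\right) 7 \sqrt{-8 - 7}} = \frac{1}{23 \cdot 7 \sqrt{-15}} = \frac{1}{161 i \sqrt{15}} = - \frac{i \sqrt{15}}{2415}$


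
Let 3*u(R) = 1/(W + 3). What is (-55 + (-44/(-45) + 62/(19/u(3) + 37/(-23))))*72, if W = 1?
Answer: -100752376/26035 ≈ -3869.9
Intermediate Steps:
u(R) = 1/12 (u(R) = 1/(3*(1 + 3)) = (1/3)/4 = (1/3)*(1/4) = 1/12)
(-55 + (-44/(-45) + 62/(19/u(3) + 37/(-23))))*72 = (-55 + (-44/(-45) + 62/(19/(1/12) + 37/(-23))))*72 = (-55 + (-44*(-1/45) + 62/(19*12 + 37*(-1/23))))*72 = (-55 + (44/45 + 62/(228 - 37/23)))*72 = (-55 + (44/45 + 62/(5207/23)))*72 = (-55 + (44/45 + 62*(23/5207)))*72 = (-55 + (44/45 + 1426/5207))*72 = (-55 + 293278/234315)*72 = -12594047/234315*72 = -100752376/26035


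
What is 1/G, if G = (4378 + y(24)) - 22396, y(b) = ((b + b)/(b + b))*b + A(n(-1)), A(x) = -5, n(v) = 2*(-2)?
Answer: -1/17999 ≈ -5.5559e-5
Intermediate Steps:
n(v) = -4
y(b) = -5 + b (y(b) = ((b + b)/(b + b))*b - 5 = ((2*b)/((2*b)))*b - 5 = ((2*b)*(1/(2*b)))*b - 5 = 1*b - 5 = b - 5 = -5 + b)
G = -17999 (G = (4378 + (-5 + 24)) - 22396 = (4378 + 19) - 22396 = 4397 - 22396 = -17999)
1/G = 1/(-17999) = -1/17999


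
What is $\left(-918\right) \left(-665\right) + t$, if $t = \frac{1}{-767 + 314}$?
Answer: $\frac{276542909}{453} \approx 6.1047 \cdot 10^{5}$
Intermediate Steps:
$t = - \frac{1}{453}$ ($t = \frac{1}{-453} = - \frac{1}{453} \approx -0.0022075$)
$\left(-918\right) \left(-665\right) + t = \left(-918\right) \left(-665\right) - \frac{1}{453} = 610470 - \frac{1}{453} = \frac{276542909}{453}$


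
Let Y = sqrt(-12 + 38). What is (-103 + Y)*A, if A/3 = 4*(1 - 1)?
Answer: 0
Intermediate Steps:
A = 0 (A = 3*(4*(1 - 1)) = 3*(4*0) = 3*0 = 0)
Y = sqrt(26) ≈ 5.0990
(-103 + Y)*A = (-103 + sqrt(26))*0 = 0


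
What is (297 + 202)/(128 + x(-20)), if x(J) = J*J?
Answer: 499/528 ≈ 0.94508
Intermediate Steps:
x(J) = J²
(297 + 202)/(128 + x(-20)) = (297 + 202)/(128 + (-20)²) = 499/(128 + 400) = 499/528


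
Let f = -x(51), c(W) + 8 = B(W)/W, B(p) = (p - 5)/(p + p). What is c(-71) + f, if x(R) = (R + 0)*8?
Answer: -2097094/5041 ≈ -416.01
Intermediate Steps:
B(p) = (-5 + p)/(2*p) (B(p) = (-5 + p)/((2*p)) = (-5 + p)*(1/(2*p)) = (-5 + p)/(2*p))
x(R) = 8*R (x(R) = R*8 = 8*R)
c(W) = -8 + (-5 + W)/(2*W²) (c(W) = -8 + ((-5 + W)/(2*W))/W = -8 + (-5 + W)/(2*W²))
f = -408 (f = -8*51 = -1*408 = -408)
c(-71) + f = (½)*(-5 - 71 - 16*(-71)²)/(-71)² - 408 = (½)*(1/5041)*(-5 - 71 - 16*5041) - 408 = (½)*(1/5041)*(-5 - 71 - 80656) - 408 = (½)*(1/5041)*(-80732) - 408 = -40366/5041 - 408 = -2097094/5041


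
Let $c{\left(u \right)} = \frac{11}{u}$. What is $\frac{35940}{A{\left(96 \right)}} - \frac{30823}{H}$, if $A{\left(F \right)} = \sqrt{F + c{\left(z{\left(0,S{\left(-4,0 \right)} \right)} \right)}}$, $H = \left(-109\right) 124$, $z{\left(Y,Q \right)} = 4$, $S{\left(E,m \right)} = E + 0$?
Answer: $\frac{30823}{13516} + \frac{14376 \sqrt{395}}{79} \approx 3619.0$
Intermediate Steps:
$S{\left(E,m \right)} = E$
$H = -13516$
$A{\left(F \right)} = \sqrt{\frac{11}{4} + F}$ ($A{\left(F \right)} = \sqrt{F + \frac{11}{4}} = \sqrt{\frac{11}{4} + F}$)
$\frac{35940}{A{\left(96 \right)}} - \frac{30823}{H} = \frac{35940}{\frac{1}{2} \sqrt{11 + 4 \cdot 96}} - \frac{30823}{-13516} = \frac{35940}{\frac{1}{2} \sqrt{11 + 384}} - - \frac{30823}{13516} = \frac{35940}{\frac{1}{2} \sqrt{395}} + \frac{30823}{13516} = 35940 \frac{2 \sqrt{395}}{395} + \frac{30823}{13516} = \frac{14376 \sqrt{395}}{79} + \frac{30823}{13516} = \frac{30823}{13516} + \frac{14376 \sqrt{395}}{79}$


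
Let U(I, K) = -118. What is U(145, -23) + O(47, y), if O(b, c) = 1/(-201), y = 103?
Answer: -23719/201 ≈ -118.01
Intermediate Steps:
O(b, c) = -1/201
U(145, -23) + O(47, y) = -118 - 1/201 = -23719/201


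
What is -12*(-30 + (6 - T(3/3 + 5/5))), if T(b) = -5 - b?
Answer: 204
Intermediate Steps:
-12*(-30 + (6 - T(3/3 + 5/5))) = -12*(-30 + (6 - (-5 - (3/3 + 5/5)))) = -12*(-30 + (6 - (-5 - (3*(⅓) + 5*(⅕))))) = -12*(-30 + (6 - (-5 - (1 + 1)))) = -12*(-30 + (6 - (-5 - 1*2))) = -12*(-30 + (6 - (-5 - 2))) = -12*(-30 + (6 - 1*(-7))) = -12*(-30 + (6 + 7)) = -12*(-30 + 13) = -12*(-17) = 204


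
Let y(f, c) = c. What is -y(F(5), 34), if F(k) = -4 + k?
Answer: -34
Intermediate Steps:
-y(F(5), 34) = -1*34 = -34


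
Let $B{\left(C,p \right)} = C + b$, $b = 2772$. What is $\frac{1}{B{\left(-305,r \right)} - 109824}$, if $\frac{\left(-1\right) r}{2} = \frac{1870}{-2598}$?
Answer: $- \frac{1}{107357} \approx -9.3147 \cdot 10^{-6}$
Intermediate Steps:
$r = \frac{1870}{1299}$ ($r = - 2 \frac{1870}{-2598} = - 2 \cdot 1870 \left(- \frac{1}{2598}\right) = \left(-2\right) \left(- \frac{935}{1299}\right) = \frac{1870}{1299} \approx 1.4396$)
$B{\left(C,p \right)} = 2772 + C$ ($B{\left(C,p \right)} = C + 2772 = 2772 + C$)
$\frac{1}{B{\left(-305,r \right)} - 109824} = \frac{1}{\left(2772 - 305\right) - 109824} = \frac{1}{2467 - 109824} = \frac{1}{-107357} = - \frac{1}{107357}$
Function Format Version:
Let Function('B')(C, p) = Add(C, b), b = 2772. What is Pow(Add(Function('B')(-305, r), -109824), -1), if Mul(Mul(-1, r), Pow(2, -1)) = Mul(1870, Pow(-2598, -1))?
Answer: Rational(-1, 107357) ≈ -9.3147e-6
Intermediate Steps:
r = Rational(1870, 1299) (r = Mul(-2, Mul(1870, Pow(-2598, -1))) = Mul(-2, Mul(1870, Rational(-1, 2598))) = Mul(-2, Rational(-935, 1299)) = Rational(1870, 1299) ≈ 1.4396)
Function('B')(C, p) = Add(2772, C) (Function('B')(C, p) = Add(C, 2772) = Add(2772, C))
Pow(Add(Function('B')(-305, r), -109824), -1) = Pow(Add(Add(2772, -305), -109824), -1) = Pow(Add(2467, -109824), -1) = Pow(-107357, -1) = Rational(-1, 107357)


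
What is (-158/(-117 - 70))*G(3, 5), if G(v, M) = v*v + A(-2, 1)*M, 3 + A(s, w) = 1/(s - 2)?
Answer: -2291/374 ≈ -6.1257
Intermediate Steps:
A(s, w) = -3 + 1/(-2 + s) (A(s, w) = -3 + 1/(s - 2) = -3 + 1/(-2 + s))
G(v, M) = v² - 13*M/4 (G(v, M) = v*v + ((7 - 3*(-2))/(-2 - 2))*M = v² + ((7 + 6)/(-4))*M = v² + (-¼*13)*M = v² - 13*M/4)
(-158/(-117 - 70))*G(3, 5) = (-158/(-117 - 70))*(3² - 13/4*5) = (-158/(-187))*(9 - 65/4) = -1/187*(-158)*(-29/4) = (158/187)*(-29/4) = -2291/374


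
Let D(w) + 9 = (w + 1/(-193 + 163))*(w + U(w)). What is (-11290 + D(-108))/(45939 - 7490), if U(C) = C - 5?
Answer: 377291/1153470 ≈ 0.32709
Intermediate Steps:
U(C) = -5 + C
D(w) = -9 + (-5 + 2*w)*(-1/30 + w) (D(w) = -9 + (w + 1/(-193 + 163))*(w + (-5 + w)) = -9 + (w + 1/(-30))*(-5 + 2*w) = -9 + (w - 1/30)*(-5 + 2*w) = -9 + (-1/30 + w)*(-5 + 2*w) = -9 + (-5 + 2*w)*(-1/30 + w))
(-11290 + D(-108))/(45939 - 7490) = (-11290 + (-53/6 + 2*(-108)² - 76/15*(-108)))/(45939 - 7490) = (-11290 + (-53/6 + 2*11664 + 2736/5))/38449 = (-11290 + (-53/6 + 23328 + 2736/5))*(1/38449) = (-11290 + 715991/30)*(1/38449) = (377291/30)*(1/38449) = 377291/1153470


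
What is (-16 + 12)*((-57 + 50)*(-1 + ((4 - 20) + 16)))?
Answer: -28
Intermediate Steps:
(-16 + 12)*((-57 + 50)*(-1 + ((4 - 20) + 16))) = -(-28)*(-1 + (-16 + 16)) = -(-28)*(-1 + 0) = -(-28)*(-1) = -4*7 = -28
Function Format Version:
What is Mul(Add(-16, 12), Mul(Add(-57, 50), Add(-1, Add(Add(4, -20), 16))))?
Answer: -28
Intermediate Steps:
Mul(Add(-16, 12), Mul(Add(-57, 50), Add(-1, Add(Add(4, -20), 16)))) = Mul(-4, Mul(-7, Add(-1, Add(-16, 16)))) = Mul(-4, Mul(-7, Add(-1, 0))) = Mul(-4, Mul(-7, -1)) = Mul(-4, 7) = -28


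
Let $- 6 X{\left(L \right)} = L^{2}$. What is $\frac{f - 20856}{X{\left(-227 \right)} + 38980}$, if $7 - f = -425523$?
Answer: $\frac{2428044}{182351} \approx 13.315$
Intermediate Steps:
$X{\left(L \right)} = - \frac{L^{2}}{6}$
$f = 425530$ ($f = 7 - -425523 = 7 + 425523 = 425530$)
$\frac{f - 20856}{X{\left(-227 \right)} + 38980} = \frac{425530 - 20856}{- \frac{\left(-227\right)^{2}}{6} + 38980} = \frac{404674}{\left(- \frac{1}{6}\right) 51529 + 38980} = \frac{404674}{- \frac{51529}{6} + 38980} = \frac{404674}{\frac{182351}{6}} = 404674 \cdot \frac{6}{182351} = \frac{2428044}{182351}$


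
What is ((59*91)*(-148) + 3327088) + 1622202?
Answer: 4154678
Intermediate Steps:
((59*91)*(-148) + 3327088) + 1622202 = (5369*(-148) + 3327088) + 1622202 = (-794612 + 3327088) + 1622202 = 2532476 + 1622202 = 4154678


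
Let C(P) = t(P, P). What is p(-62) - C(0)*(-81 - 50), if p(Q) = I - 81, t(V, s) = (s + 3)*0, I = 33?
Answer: -48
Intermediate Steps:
t(V, s) = 0 (t(V, s) = (3 + s)*0 = 0)
C(P) = 0
p(Q) = -48 (p(Q) = 33 - 81 = -48)
p(-62) - C(0)*(-81 - 50) = -48 - 0*(-81 - 50) = -48 - 0*(-131) = -48 - 1*0 = -48 + 0 = -48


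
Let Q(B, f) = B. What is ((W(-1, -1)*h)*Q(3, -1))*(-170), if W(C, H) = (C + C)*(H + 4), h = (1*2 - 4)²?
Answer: 12240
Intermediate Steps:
h = 4 (h = (2 - 4)² = (-2)² = 4)
W(C, H) = 2*C*(4 + H) (W(C, H) = (2*C)*(4 + H) = 2*C*(4 + H))
((W(-1, -1)*h)*Q(3, -1))*(-170) = (((2*(-1)*(4 - 1))*4)*3)*(-170) = (((2*(-1)*3)*4)*3)*(-170) = (-6*4*3)*(-170) = -24*3*(-170) = -72*(-170) = 12240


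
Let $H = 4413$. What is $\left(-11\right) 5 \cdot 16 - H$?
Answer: $-5293$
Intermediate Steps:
$\left(-11\right) 5 \cdot 16 - H = \left(-11\right) 5 \cdot 16 - 4413 = \left(-55\right) 16 - 4413 = -880 - 4413 = -5293$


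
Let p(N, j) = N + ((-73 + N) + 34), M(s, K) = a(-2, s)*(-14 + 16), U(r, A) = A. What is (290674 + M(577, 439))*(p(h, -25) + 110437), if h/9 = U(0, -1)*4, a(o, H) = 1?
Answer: 32069120376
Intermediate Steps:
M(s, K) = 2 (M(s, K) = 1*(-14 + 16) = 1*2 = 2)
h = -36 (h = 9*(-1*4) = 9*(-4) = -36)
p(N, j) = -39 + 2*N (p(N, j) = N + (-39 + N) = -39 + 2*N)
(290674 + M(577, 439))*(p(h, -25) + 110437) = (290674 + 2)*((-39 + 2*(-36)) + 110437) = 290676*((-39 - 72) + 110437) = 290676*(-111 + 110437) = 290676*110326 = 32069120376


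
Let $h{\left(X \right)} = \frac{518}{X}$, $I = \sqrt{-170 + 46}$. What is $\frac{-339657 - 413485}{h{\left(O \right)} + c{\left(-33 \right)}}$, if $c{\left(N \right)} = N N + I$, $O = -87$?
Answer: $- \frac{6173938030650}{8879289181} + \frac{11401063596 i \sqrt{31}}{8879289181} \approx -695.32 + 7.149 i$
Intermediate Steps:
$I = 2 i \sqrt{31}$ ($I = \sqrt{-124} = 2 i \sqrt{31} \approx 11.136 i$)
$c{\left(N \right)} = N^{2} + 2 i \sqrt{31}$ ($c{\left(N \right)} = N N + 2 i \sqrt{31} = N^{2} + 2 i \sqrt{31}$)
$\frac{-339657 - 413485}{h{\left(O \right)} + c{\left(-33 \right)}} = \frac{-339657 - 413485}{\frac{518}{-87} + \left(\left(-33\right)^{2} + 2 i \sqrt{31}\right)} = - \frac{753142}{518 \left(- \frac{1}{87}\right) + \left(1089 + 2 i \sqrt{31}\right)} = - \frac{753142}{- \frac{518}{87} + \left(1089 + 2 i \sqrt{31}\right)} = - \frac{753142}{\frac{94225}{87} + 2 i \sqrt{31}}$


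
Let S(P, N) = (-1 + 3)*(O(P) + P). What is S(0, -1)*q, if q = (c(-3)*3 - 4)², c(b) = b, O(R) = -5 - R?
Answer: -1690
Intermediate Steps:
S(P, N) = -10 (S(P, N) = (-1 + 3)*((-5 - P) + P) = 2*(-5) = -10)
q = 169 (q = (-3*3 - 4)² = (-9 - 4)² = (-13)² = 169)
S(0, -1)*q = -10*169 = -1690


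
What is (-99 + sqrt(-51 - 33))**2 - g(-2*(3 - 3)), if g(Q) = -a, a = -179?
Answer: 9538 - 396*I*sqrt(21) ≈ 9538.0 - 1814.7*I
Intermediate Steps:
g(Q) = 179 (g(Q) = -1*(-179) = 179)
(-99 + sqrt(-51 - 33))**2 - g(-2*(3 - 3)) = (-99 + sqrt(-51 - 33))**2 - 1*179 = (-99 + sqrt(-84))**2 - 179 = (-99 + 2*I*sqrt(21))**2 - 179 = -179 + (-99 + 2*I*sqrt(21))**2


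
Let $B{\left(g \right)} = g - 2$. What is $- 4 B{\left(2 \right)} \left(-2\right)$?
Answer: $0$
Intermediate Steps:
$B{\left(g \right)} = -2 + g$ ($B{\left(g \right)} = g - 2 = -2 + g$)
$- 4 B{\left(2 \right)} \left(-2\right) = - 4 \left(-2 + 2\right) \left(-2\right) = \left(-4\right) 0 \left(-2\right) = 0 \left(-2\right) = 0$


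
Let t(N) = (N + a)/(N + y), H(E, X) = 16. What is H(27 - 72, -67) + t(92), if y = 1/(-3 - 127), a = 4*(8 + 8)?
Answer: 211624/11959 ≈ 17.696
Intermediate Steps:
a = 64 (a = 4*16 = 64)
y = -1/130 (y = 1/(-130) = -1/130 ≈ -0.0076923)
t(N) = (64 + N)/(-1/130 + N) (t(N) = (N + 64)/(N - 1/130) = (64 + N)/(-1/130 + N))
H(27 - 72, -67) + t(92) = 16 + 130*(64 + 92)/(-1 + 130*92) = 16 + 130*156/(-1 + 11960) = 16 + 130*156/11959 = 16 + 130*(1/11959)*156 = 16 + 20280/11959 = 211624/11959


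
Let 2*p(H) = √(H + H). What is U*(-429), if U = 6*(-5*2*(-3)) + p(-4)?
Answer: -77220 - 429*I*√2 ≈ -77220.0 - 606.7*I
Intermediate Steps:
p(H) = √2*√H/2 (p(H) = √(H + H)/2 = √(2*H)/2 = (√2*√H)/2 = √2*√H/2)
U = 180 + I*√2 (U = 6*(-5*2*(-3)) + √2*√(-4)/2 = 6*(-10*(-3)) + √2*(2*I)/2 = 6*30 + I*√2 = 180 + I*√2 ≈ 180.0 + 1.4142*I)
U*(-429) = (180 + I*√2)*(-429) = -77220 - 429*I*√2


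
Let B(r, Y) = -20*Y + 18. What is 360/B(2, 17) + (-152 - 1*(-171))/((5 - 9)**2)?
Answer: 179/2576 ≈ 0.069488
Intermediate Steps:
B(r, Y) = 18 - 20*Y
360/B(2, 17) + (-152 - 1*(-171))/((5 - 9)**2) = 360/(18 - 20*17) + (-152 - 1*(-171))/((5 - 9)**2) = 360/(18 - 340) + (-152 + 171)/((-4)**2) = 360/(-322) + 19/16 = 360*(-1/322) + 19*(1/16) = -180/161 + 19/16 = 179/2576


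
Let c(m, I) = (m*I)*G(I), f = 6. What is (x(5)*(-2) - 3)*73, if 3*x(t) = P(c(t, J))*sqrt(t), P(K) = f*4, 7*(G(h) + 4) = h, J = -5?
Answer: -219 - 1168*sqrt(5) ≈ -2830.7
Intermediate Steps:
G(h) = -4 + h/7
c(m, I) = I*m*(-4 + I/7) (c(m, I) = (m*I)*(-4 + I/7) = (I*m)*(-4 + I/7) = I*m*(-4 + I/7))
P(K) = 24 (P(K) = 6*4 = 24)
x(t) = 8*sqrt(t) (x(t) = (24*sqrt(t))/3 = 8*sqrt(t))
(x(5)*(-2) - 3)*73 = ((8*sqrt(5))*(-2) - 3)*73 = (-16*sqrt(5) - 3)*73 = (-3 - 16*sqrt(5))*73 = -219 - 1168*sqrt(5)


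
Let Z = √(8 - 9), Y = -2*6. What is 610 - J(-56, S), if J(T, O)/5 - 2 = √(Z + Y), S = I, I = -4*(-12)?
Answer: 600 - 5*√(-12 + I) ≈ 599.28 - 17.336*I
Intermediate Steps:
I = 48
Y = -12
Z = I (Z = √(-1) = I ≈ 1.0*I)
S = 48
J(T, O) = 10 + 5*√(-12 + I) (J(T, O) = 10 + 5*√(I - 12) = 10 + 5*√(-12 + I))
610 - J(-56, S) = 610 - (10 + 5*√(-12 + I)) = 610 + (-10 - 5*√(-12 + I)) = 600 - 5*√(-12 + I)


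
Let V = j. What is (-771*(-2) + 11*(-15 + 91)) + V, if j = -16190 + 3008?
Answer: -10804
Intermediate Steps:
j = -13182
V = -13182
(-771*(-2) + 11*(-15 + 91)) + V = (-771*(-2) + 11*(-15 + 91)) - 13182 = (1542 + 11*76) - 13182 = (1542 + 836) - 13182 = 2378 - 13182 = -10804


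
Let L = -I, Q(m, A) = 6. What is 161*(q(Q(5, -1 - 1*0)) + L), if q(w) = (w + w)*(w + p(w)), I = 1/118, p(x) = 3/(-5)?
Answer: 6154547/590 ≈ 10431.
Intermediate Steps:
p(x) = -⅗ (p(x) = 3*(-⅕) = -⅗)
I = 1/118 ≈ 0.0084746
q(w) = 2*w*(-⅗ + w) (q(w) = (w + w)*(w - ⅗) = (2*w)*(-⅗ + w) = 2*w*(-⅗ + w))
L = -1/118 (L = -1*1/118 = -1/118 ≈ -0.0084746)
161*(q(Q(5, -1 - 1*0)) + L) = 161*((⅖)*6*(-3 + 5*6) - 1/118) = 161*((⅖)*6*(-3 + 30) - 1/118) = 161*((⅖)*6*27 - 1/118) = 161*(324/5 - 1/118) = 161*(38227/590) = 6154547/590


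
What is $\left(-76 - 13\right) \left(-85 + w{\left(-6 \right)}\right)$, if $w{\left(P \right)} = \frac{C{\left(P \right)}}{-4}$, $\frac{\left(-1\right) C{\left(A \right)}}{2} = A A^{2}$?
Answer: $17177$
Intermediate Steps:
$C{\left(A \right)} = - 2 A^{3}$ ($C{\left(A \right)} = - 2 A A^{2} = - 2 A^{3}$)
$w{\left(P \right)} = \frac{P^{3}}{2}$ ($w{\left(P \right)} = \frac{\left(-2\right) P^{3}}{-4} = - 2 P^{3} \left(- \frac{1}{4}\right) = \frac{P^{3}}{2}$)
$\left(-76 - 13\right) \left(-85 + w{\left(-6 \right)}\right) = \left(-76 - 13\right) \left(-85 + \frac{\left(-6\right)^{3}}{2}\right) = \left(-76 - 13\right) \left(-85 + \frac{1}{2} \left(-216\right)\right) = - 89 \left(-85 - 108\right) = \left(-89\right) \left(-193\right) = 17177$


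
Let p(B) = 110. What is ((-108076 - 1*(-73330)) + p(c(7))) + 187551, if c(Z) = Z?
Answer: 152915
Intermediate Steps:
((-108076 - 1*(-73330)) + p(c(7))) + 187551 = ((-108076 - 1*(-73330)) + 110) + 187551 = ((-108076 + 73330) + 110) + 187551 = (-34746 + 110) + 187551 = -34636 + 187551 = 152915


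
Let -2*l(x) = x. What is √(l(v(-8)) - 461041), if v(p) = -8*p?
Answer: I*√461073 ≈ 679.02*I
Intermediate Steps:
l(x) = -x/2
√(l(v(-8)) - 461041) = √(-(-4)*(-8) - 461041) = √(-½*64 - 461041) = √(-32 - 461041) = √(-461073) = I*√461073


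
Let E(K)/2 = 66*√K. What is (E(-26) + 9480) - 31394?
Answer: -21914 + 132*I*√26 ≈ -21914.0 + 673.07*I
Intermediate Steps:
E(K) = 132*√K (E(K) = 2*(66*√K) = 132*√K)
(E(-26) + 9480) - 31394 = (132*√(-26) + 9480) - 31394 = (132*(I*√26) + 9480) - 31394 = (132*I*√26 + 9480) - 31394 = (9480 + 132*I*√26) - 31394 = -21914 + 132*I*√26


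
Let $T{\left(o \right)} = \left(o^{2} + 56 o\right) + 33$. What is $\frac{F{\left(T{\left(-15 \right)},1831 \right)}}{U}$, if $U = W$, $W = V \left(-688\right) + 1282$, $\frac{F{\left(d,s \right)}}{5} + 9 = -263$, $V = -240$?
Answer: $- \frac{680}{83201} \approx -0.008173$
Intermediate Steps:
$T{\left(o \right)} = 33 + o^{2} + 56 o$
$F{\left(d,s \right)} = -1360$ ($F{\left(d,s \right)} = -45 + 5 \left(-263\right) = -45 - 1315 = -1360$)
$W = 166402$ ($W = \left(-240\right) \left(-688\right) + 1282 = 165120 + 1282 = 166402$)
$U = 166402$
$\frac{F{\left(T{\left(-15 \right)},1831 \right)}}{U} = - \frac{1360}{166402} = \left(-1360\right) \frac{1}{166402} = - \frac{680}{83201}$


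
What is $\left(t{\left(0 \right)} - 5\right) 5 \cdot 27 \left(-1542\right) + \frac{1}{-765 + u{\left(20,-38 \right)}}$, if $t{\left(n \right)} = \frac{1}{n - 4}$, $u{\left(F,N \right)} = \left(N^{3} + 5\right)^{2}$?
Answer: $\frac{3290029291337671}{3010386924} \approx 1.0929 \cdot 10^{6}$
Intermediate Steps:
$u{\left(F,N \right)} = \left(5 + N^{3}\right)^{2}$
$t{\left(n \right)} = \frac{1}{-4 + n}$
$\left(t{\left(0 \right)} - 5\right) 5 \cdot 27 \left(-1542\right) + \frac{1}{-765 + u{\left(20,-38 \right)}} = \left(\frac{1}{-4 + 0} - 5\right) 5 \cdot 27 \left(-1542\right) + \frac{1}{-765 + \left(5 + \left(-38\right)^{3}\right)^{2}} = \left(\frac{1}{-4} - 5\right) 5 \cdot 27 \left(-1542\right) + \frac{1}{-765 + \left(5 - 54872\right)^{2}} = \left(- \frac{1}{4} - 5\right) 5 \cdot 27 \left(-1542\right) + \frac{1}{-765 + \left(-54867\right)^{2}} = \left(- \frac{21}{4}\right) 5 \cdot 27 \left(-1542\right) + \frac{1}{-765 + 3010387689} = \left(- \frac{105}{4}\right) 27 \left(-1542\right) + \frac{1}{3010386924} = \left(- \frac{2835}{4}\right) \left(-1542\right) + \frac{1}{3010386924} = \frac{2185785}{2} + \frac{1}{3010386924} = \frac{3290029291337671}{3010386924}$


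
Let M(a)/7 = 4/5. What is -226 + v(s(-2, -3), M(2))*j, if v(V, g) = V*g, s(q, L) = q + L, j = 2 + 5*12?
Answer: -1962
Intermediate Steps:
M(a) = 28/5 (M(a) = 7*(4/5) = 28/5)
j = 62 (j = 2 + 60 = 62)
s(q, L) = L + q
-226 + v(s(-2, -3), M(2))*j = -226 + ((-3 - 2)*(28/5))*62 = -226 - 5*28/5*62 = -226 - 28*62 = -226 - 1736 = -1962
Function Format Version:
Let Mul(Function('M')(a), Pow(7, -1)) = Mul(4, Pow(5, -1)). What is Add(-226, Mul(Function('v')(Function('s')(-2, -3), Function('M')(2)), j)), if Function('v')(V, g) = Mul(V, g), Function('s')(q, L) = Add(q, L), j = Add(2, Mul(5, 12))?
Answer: -1962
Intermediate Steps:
Function('M')(a) = Rational(28, 5) (Function('M')(a) = Mul(7, Mul(4, Pow(5, -1))) = Mul(7, Mul(4, Rational(1, 5))) = Mul(7, Rational(4, 5)) = Rational(28, 5))
j = 62 (j = Add(2, 60) = 62)
Function('s')(q, L) = Add(L, q)
Add(-226, Mul(Function('v')(Function('s')(-2, -3), Function('M')(2)), j)) = Add(-226, Mul(Mul(Add(-3, -2), Rational(28, 5)), 62)) = Add(-226, Mul(Mul(-5, Rational(28, 5)), 62)) = Add(-226, Mul(-28, 62)) = Add(-226, -1736) = -1962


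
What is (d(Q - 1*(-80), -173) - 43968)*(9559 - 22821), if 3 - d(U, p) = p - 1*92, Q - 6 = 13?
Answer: 579549400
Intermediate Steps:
Q = 19 (Q = 6 + 13 = 19)
d(U, p) = 95 - p (d(U, p) = 3 - (p - 1*92) = 3 - (p - 92) = 3 - (-92 + p) = 3 + (92 - p) = 95 - p)
(d(Q - 1*(-80), -173) - 43968)*(9559 - 22821) = ((95 - 1*(-173)) - 43968)*(9559 - 22821) = ((95 + 173) - 43968)*(-13262) = (268 - 43968)*(-13262) = -43700*(-13262) = 579549400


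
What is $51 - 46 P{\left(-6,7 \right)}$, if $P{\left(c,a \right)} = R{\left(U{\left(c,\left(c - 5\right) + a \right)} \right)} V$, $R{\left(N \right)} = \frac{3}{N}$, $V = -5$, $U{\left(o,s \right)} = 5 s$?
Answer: $\frac{33}{2} \approx 16.5$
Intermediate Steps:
$P{\left(c,a \right)} = - \frac{15}{-25 + 5 a + 5 c}$ ($P{\left(c,a \right)} = \frac{3}{5 \left(\left(c - 5\right) + a\right)} \left(-5\right) = \frac{3}{5 \left(\left(-5 + c\right) + a\right)} \left(-5\right) = \frac{3}{5 \left(-5 + a + c\right)} \left(-5\right) = \frac{3}{-25 + 5 a + 5 c} \left(-5\right) = - \frac{15}{-25 + 5 a + 5 c}$)
$51 - 46 P{\left(-6,7 \right)} = 51 - 46 \left(- \frac{3}{-5 + 7 - 6}\right) = 51 - 46 \left(- \frac{3}{-4}\right) = 51 - 46 \left(\left(-3\right) \left(- \frac{1}{4}\right)\right) = 51 - \frac{69}{2} = \frac{33}{2}$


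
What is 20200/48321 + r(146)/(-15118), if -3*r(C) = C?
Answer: 153867611/365258439 ≈ 0.42126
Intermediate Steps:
r(C) = -C/3
20200/48321 + r(146)/(-15118) = 20200/48321 - ⅓*146/(-15118) = 20200*(1/48321) - 146/3*(-1/15118) = 20200/48321 + 73/22677 = 153867611/365258439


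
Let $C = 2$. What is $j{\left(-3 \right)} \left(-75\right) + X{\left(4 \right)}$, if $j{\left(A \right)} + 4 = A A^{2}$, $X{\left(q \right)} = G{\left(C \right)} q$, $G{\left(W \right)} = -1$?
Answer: $2321$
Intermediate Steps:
$X{\left(q \right)} = - q$
$j{\left(A \right)} = -4 + A^{3}$ ($j{\left(A \right)} = -4 + A A^{2} = -4 + A^{3}$)
$j{\left(-3 \right)} \left(-75\right) + X{\left(4 \right)} = \left(-4 + \left(-3\right)^{3}\right) \left(-75\right) - 4 = \left(-4 - 27\right) \left(-75\right) - 4 = \left(-31\right) \left(-75\right) - 4 = 2325 - 4 = 2321$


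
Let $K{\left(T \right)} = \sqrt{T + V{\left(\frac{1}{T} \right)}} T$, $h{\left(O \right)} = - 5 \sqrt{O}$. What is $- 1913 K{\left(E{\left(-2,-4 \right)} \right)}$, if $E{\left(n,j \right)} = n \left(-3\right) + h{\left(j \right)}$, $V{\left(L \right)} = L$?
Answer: $\sqrt{6987 - 11475 i} \left(- \frac{5739}{17} + \frac{9565 i}{17}\right) \approx -2166.2 + 76023.0 i$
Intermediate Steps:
$E{\left(n,j \right)} = - 5 \sqrt{j} - 3 n$ ($E{\left(n,j \right)} = n \left(-3\right) - 5 \sqrt{j} = - 3 n - 5 \sqrt{j} = - 5 \sqrt{j} - 3 n$)
$K{\left(T \right)} = T \sqrt{T + \frac{1}{T}}$ ($K{\left(T \right)} = \sqrt{T + \frac{1}{T}} T = T \sqrt{T + \frac{1}{T}}$)
$- 1913 K{\left(E{\left(-2,-4 \right)} \right)} = - 1913 \left(- 5 \sqrt{-4} - -6\right) \sqrt{\left(- 5 \sqrt{-4} - -6\right) + \frac{1}{- 5 \sqrt{-4} - -6}} = - 1913 \left(- 5 \cdot 2 i + 6\right) \sqrt{\left(- 5 \cdot 2 i + 6\right) + \frac{1}{- 5 \cdot 2 i + 6}} = - 1913 \left(- 10 i + 6\right) \sqrt{\left(- 10 i + 6\right) + \frac{1}{- 10 i + 6}} = - 1913 \left(6 - 10 i\right) \sqrt{\left(6 - 10 i\right) + \frac{1}{6 - 10 i}} = - 1913 \left(6 - 10 i\right) \sqrt{\left(6 - 10 i\right) + \frac{6 + 10 i}{136}} = - 1913 \left(6 - 10 i\right) \sqrt{6 - 10 i + \frac{6 + 10 i}{136}} = - 1913 \sqrt{6 - 10 i + \frac{6 + 10 i}{136}} \left(6 - 10 i\right)$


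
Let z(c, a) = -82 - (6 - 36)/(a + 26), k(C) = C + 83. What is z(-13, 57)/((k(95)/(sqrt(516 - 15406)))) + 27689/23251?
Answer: 27689/23251 - 3388*I*sqrt(14890)/7387 ≈ 1.1909 - 55.966*I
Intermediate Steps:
k(C) = 83 + C
z(c, a) = -82 + 30/(26 + a) (z(c, a) = -82 - (-30)/(26 + a) = -82 + 30/(26 + a))
z(-13, 57)/((k(95)/(sqrt(516 - 15406)))) + 27689/23251 = (2*(-1051 - 41*57)/(26 + 57))/(((83 + 95)/(sqrt(516 - 15406)))) + 27689/23251 = (2*(-1051 - 2337)/83)/((178/(sqrt(-14890)))) + 27689*(1/23251) = (2*(1/83)*(-3388))/((178/((I*sqrt(14890))))) + 27689/23251 = -6776*I*sqrt(14890)/178/83 + 27689/23251 = -3388*I*sqrt(14890)/7387 + 27689/23251 = 27689/23251 - 3388*I*sqrt(14890)/7387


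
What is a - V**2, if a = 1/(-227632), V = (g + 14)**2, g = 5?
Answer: -29665229873/227632 ≈ -1.3032e+5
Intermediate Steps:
V = 361 (V = (5 + 14)**2 = 19**2 = 361)
a = -1/227632 ≈ -4.3931e-6
a - V**2 = -1/227632 - 1*361**2 = -1/227632 - 1*130321 = -1/227632 - 130321 = -29665229873/227632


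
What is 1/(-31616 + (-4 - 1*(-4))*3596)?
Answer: -1/31616 ≈ -3.1630e-5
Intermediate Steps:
1/(-31616 + (-4 - 1*(-4))*3596) = 1/(-31616 + (-4 + 4)*3596) = 1/(-31616 + 0*3596) = 1/(-31616 + 0) = 1/(-31616) = -1/31616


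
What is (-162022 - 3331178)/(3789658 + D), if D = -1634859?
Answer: -3493200/2154799 ≈ -1.6211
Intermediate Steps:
(-162022 - 3331178)/(3789658 + D) = (-162022 - 3331178)/(3789658 - 1634859) = -3493200/2154799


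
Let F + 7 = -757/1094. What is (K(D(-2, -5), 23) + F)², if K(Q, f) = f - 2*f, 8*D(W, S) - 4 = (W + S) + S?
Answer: 1127414929/1196836 ≈ 942.00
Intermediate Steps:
F = -8415/1094 (F = -7 - 757/1094 = -8415/1094 ≈ -7.6920)
D(W, S) = ½ + S/4 + W/8 (D(W, S) = ½ + ((W + S) + S)/8 = ½ + ((S + W) + S)/8 = ½ + (W + 2*S)/8 = ½ + (S/4 + W/8) = ½ + S/4 + W/8)
K(Q, f) = -f
(K(D(-2, -5), 23) + F)² = (-1*23 - 8415/1094)² = (-23 - 8415/1094)² = (-33577/1094)² = 1127414929/1196836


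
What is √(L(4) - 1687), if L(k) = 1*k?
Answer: 3*I*√187 ≈ 41.024*I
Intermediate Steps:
L(k) = k
√(L(4) - 1687) = √(4 - 1687) = √(-1683) = 3*I*√187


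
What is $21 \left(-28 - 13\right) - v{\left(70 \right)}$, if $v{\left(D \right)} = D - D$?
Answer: $-861$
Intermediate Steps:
$v{\left(D \right)} = 0$
$21 \left(-28 - 13\right) - v{\left(70 \right)} = 21 \left(-28 - 13\right) - 0 = 21 \left(-41\right) + 0 = -861 + 0 = -861$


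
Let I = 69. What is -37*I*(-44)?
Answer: 112332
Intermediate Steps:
-37*I*(-44) = -37*69*(-44) = -2553*(-44) = 112332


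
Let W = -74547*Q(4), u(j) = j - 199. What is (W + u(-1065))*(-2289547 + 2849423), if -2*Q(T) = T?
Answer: 82766469080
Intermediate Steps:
Q(T) = -T/2
u(j) = -199 + j
W = 149094 (W = -(-74547)*4/2 = -74547*(-2) = 149094)
(W + u(-1065))*(-2289547 + 2849423) = (149094 + (-199 - 1065))*(-2289547 + 2849423) = (149094 - 1264)*559876 = 147830*559876 = 82766469080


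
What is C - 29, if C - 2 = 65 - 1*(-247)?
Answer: 285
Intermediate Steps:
C = 314 (C = 2 + (65 - 1*(-247)) = 2 + (65 + 247) = 2 + 312 = 314)
C - 29 = 314 - 29 = 285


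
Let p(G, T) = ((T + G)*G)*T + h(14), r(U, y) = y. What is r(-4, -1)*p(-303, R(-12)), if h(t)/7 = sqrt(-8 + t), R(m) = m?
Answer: 1145340 - 7*sqrt(6) ≈ 1.1453e+6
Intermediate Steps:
h(t) = 7*sqrt(-8 + t)
p(G, T) = 7*sqrt(6) + G*T*(G + T) (p(G, T) = ((T + G)*G)*T + 7*sqrt(-8 + 14) = ((G + T)*G)*T + 7*sqrt(6) = (G*(G + T))*T + 7*sqrt(6) = G*T*(G + T) + 7*sqrt(6) = 7*sqrt(6) + G*T*(G + T))
r(-4, -1)*p(-303, R(-12)) = -(7*sqrt(6) - 303*(-12)**2 - 12*(-303)**2) = -(7*sqrt(6) - 303*144 - 12*91809) = -(7*sqrt(6) - 43632 - 1101708) = -(-1145340 + 7*sqrt(6)) = 1145340 - 7*sqrt(6)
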